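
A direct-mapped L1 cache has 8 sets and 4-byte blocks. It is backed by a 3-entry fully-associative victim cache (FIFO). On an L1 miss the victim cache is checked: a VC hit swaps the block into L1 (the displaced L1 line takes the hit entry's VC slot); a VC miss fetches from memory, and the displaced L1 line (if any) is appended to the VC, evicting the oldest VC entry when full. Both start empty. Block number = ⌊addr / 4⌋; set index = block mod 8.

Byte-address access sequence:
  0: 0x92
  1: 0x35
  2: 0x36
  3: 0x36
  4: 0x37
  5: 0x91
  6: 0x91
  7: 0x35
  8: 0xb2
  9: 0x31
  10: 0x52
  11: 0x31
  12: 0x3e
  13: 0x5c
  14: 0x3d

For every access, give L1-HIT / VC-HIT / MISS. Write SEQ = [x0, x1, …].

SEQ = [MISS, MISS, L1-HIT, L1-HIT, L1-HIT, L1-HIT, L1-HIT, L1-HIT, MISS, MISS, MISS, VC-HIT, MISS, MISS, VC-HIT]

0: 0x92 (blk 36, set 4) → MISS  vc=[]
1: 0x35 (blk 13, set 5) → MISS  vc=[]
2: 0x36 (blk 13, set 5) → L1-HIT  vc=[]
3: 0x36 (blk 13, set 5) → L1-HIT  vc=[]
4: 0x37 (blk 13, set 5) → L1-HIT  vc=[]
5: 0x91 (blk 36, set 4) → L1-HIT  vc=[]
6: 0x91 (blk 36, set 4) → L1-HIT  vc=[]
7: 0x35 (blk 13, set 5) → L1-HIT  vc=[]
8: 0xb2 (blk 44, set 4) → MISS  vc=[36]
9: 0x31 (blk 12, set 4) → MISS  vc=[36, 44]
10: 0x52 (blk 20, set 4) → MISS  vc=[36, 44, 12]
11: 0x31 (blk 12, set 4) → VC-HIT  vc=[36, 44, 20]
12: 0x3e (blk 15, set 7) → MISS  vc=[36, 44, 20]
13: 0x5c (blk 23, set 7) → MISS  vc=[44, 20, 15]
14: 0x3d (blk 15, set 7) → VC-HIT  vc=[44, 20, 23]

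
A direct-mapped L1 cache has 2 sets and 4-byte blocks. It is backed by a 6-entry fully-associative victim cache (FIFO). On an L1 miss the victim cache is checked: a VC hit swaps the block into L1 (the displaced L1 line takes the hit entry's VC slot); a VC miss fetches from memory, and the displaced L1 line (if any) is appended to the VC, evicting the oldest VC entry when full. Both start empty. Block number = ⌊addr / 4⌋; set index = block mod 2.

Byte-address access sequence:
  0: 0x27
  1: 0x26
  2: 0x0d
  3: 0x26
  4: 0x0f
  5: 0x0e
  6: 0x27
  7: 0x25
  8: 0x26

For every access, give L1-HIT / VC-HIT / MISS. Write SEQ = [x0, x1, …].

SEQ = [MISS, L1-HIT, MISS, VC-HIT, VC-HIT, L1-HIT, VC-HIT, L1-HIT, L1-HIT]

0: 0x27 (blk 9, set 1) → MISS  vc=[]
1: 0x26 (blk 9, set 1) → L1-HIT  vc=[]
2: 0xd (blk 3, set 1) → MISS  vc=[9]
3: 0x26 (blk 9, set 1) → VC-HIT  vc=[3]
4: 0xf (blk 3, set 1) → VC-HIT  vc=[9]
5: 0xe (blk 3, set 1) → L1-HIT  vc=[9]
6: 0x27 (blk 9, set 1) → VC-HIT  vc=[3]
7: 0x25 (blk 9, set 1) → L1-HIT  vc=[3]
8: 0x26 (blk 9, set 1) → L1-HIT  vc=[3]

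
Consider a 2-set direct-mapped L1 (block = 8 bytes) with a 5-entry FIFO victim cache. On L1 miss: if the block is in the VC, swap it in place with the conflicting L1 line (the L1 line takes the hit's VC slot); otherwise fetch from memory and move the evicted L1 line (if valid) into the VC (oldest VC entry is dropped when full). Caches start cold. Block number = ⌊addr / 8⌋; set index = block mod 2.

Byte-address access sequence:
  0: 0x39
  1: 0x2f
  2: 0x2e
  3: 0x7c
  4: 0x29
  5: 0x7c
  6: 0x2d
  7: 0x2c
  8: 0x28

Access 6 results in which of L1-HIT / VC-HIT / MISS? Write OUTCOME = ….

OUTCOME = VC-HIT

0: 0x39 (blk 7, set 1) → MISS  vc=[]
1: 0x2f (blk 5, set 1) → MISS  vc=[7]
2: 0x2e (blk 5, set 1) → L1-HIT  vc=[7]
3: 0x7c (blk 15, set 1) → MISS  vc=[7, 5]
4: 0x29 (blk 5, set 1) → VC-HIT  vc=[7, 15]
5: 0x7c (blk 15, set 1) → VC-HIT  vc=[7, 5]
6: 0x2d (blk 5, set 1) → VC-HIT  vc=[7, 15]
7: 0x2c (blk 5, set 1) → L1-HIT  vc=[7, 15]
8: 0x28 (blk 5, set 1) → L1-HIT  vc=[7, 15]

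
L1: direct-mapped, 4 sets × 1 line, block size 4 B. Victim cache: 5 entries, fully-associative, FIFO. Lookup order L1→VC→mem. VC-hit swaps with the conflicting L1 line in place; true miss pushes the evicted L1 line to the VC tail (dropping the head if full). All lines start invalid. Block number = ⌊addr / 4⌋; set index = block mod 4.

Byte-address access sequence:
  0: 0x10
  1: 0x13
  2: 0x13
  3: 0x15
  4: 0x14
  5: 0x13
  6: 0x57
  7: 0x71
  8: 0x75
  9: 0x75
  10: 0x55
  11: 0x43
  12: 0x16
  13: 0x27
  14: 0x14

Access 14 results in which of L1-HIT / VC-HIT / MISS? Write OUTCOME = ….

0: 0x10 (blk 4, set 0) → MISS  vc=[]
1: 0x13 (blk 4, set 0) → L1-HIT  vc=[]
2: 0x13 (blk 4, set 0) → L1-HIT  vc=[]
3: 0x15 (blk 5, set 1) → MISS  vc=[]
4: 0x14 (blk 5, set 1) → L1-HIT  vc=[]
5: 0x13 (blk 4, set 0) → L1-HIT  vc=[]
6: 0x57 (blk 21, set 1) → MISS  vc=[5]
7: 0x71 (blk 28, set 0) → MISS  vc=[5, 4]
8: 0x75 (blk 29, set 1) → MISS  vc=[5, 4, 21]
9: 0x75 (blk 29, set 1) → L1-HIT  vc=[5, 4, 21]
10: 0x55 (blk 21, set 1) → VC-HIT  vc=[5, 4, 29]
11: 0x43 (blk 16, set 0) → MISS  vc=[5, 4, 29, 28]
12: 0x16 (blk 5, set 1) → VC-HIT  vc=[21, 4, 29, 28]
13: 0x27 (blk 9, set 1) → MISS  vc=[21, 4, 29, 28, 5]
14: 0x14 (blk 5, set 1) → VC-HIT  vc=[21, 4, 29, 28, 9]

OUTCOME = VC-HIT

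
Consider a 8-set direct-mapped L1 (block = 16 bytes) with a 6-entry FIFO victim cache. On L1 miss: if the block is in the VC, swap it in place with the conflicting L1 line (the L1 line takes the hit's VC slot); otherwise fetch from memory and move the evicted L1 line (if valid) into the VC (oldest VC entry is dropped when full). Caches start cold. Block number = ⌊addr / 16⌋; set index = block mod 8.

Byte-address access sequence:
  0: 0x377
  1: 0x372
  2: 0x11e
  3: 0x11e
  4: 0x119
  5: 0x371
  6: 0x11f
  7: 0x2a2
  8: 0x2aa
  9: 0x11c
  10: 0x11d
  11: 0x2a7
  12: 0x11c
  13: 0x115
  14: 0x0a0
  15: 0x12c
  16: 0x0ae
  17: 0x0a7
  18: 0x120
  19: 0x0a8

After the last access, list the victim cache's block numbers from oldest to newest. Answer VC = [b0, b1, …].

#0 0x377→b55/s7 MISS; vc=[]
#1 0x372→b55/s7 L1-HIT; vc=[]
#2 0x11e→b17/s1 MISS; vc=[]
#3 0x11e→b17/s1 L1-HIT; vc=[]
#4 0x119→b17/s1 L1-HIT; vc=[]
#5 0x371→b55/s7 L1-HIT; vc=[]
#6 0x11f→b17/s1 L1-HIT; vc=[]
#7 0x2a2→b42/s2 MISS; vc=[]
#8 0x2aa→b42/s2 L1-HIT; vc=[]
#9 0x11c→b17/s1 L1-HIT; vc=[]
#10 0x11d→b17/s1 L1-HIT; vc=[]
#11 0x2a7→b42/s2 L1-HIT; vc=[]
#12 0x11c→b17/s1 L1-HIT; vc=[]
#13 0x115→b17/s1 L1-HIT; vc=[]
#14 0xa0→b10/s2 MISS; vc=[42]
#15 0x12c→b18/s2 MISS; vc=[42,10]
#16 0xae→b10/s2 VC-HIT; vc=[42,18]
#17 0xa7→b10/s2 L1-HIT; vc=[42,18]
#18 0x120→b18/s2 VC-HIT; vc=[42,10]
#19 0xa8→b10/s2 VC-HIT; vc=[42,18]

VC = [42, 18]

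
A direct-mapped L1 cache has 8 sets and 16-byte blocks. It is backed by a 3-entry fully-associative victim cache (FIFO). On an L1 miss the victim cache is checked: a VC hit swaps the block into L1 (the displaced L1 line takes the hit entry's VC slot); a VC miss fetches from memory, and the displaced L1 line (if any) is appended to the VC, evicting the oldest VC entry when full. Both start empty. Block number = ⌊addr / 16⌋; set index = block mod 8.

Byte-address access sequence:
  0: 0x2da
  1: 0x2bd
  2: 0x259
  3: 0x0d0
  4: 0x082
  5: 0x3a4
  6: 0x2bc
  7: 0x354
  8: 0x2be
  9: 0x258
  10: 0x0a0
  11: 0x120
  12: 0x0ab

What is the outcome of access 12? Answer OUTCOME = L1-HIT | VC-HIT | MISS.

OUTCOME = VC-HIT

0: 0x2da (blk 45, set 5) → MISS  vc=[]
1: 0x2bd (blk 43, set 3) → MISS  vc=[]
2: 0x259 (blk 37, set 5) → MISS  vc=[45]
3: 0xd0 (blk 13, set 5) → MISS  vc=[45, 37]
4: 0x82 (blk 8, set 0) → MISS  vc=[45, 37]
5: 0x3a4 (blk 58, set 2) → MISS  vc=[45, 37]
6: 0x2bc (blk 43, set 3) → L1-HIT  vc=[45, 37]
7: 0x354 (blk 53, set 5) → MISS  vc=[45, 37, 13]
8: 0x2be (blk 43, set 3) → L1-HIT  vc=[45, 37, 13]
9: 0x258 (blk 37, set 5) → VC-HIT  vc=[45, 53, 13]
10: 0xa0 (blk 10, set 2) → MISS  vc=[53, 13, 58]
11: 0x120 (blk 18, set 2) → MISS  vc=[13, 58, 10]
12: 0xab (blk 10, set 2) → VC-HIT  vc=[13, 58, 18]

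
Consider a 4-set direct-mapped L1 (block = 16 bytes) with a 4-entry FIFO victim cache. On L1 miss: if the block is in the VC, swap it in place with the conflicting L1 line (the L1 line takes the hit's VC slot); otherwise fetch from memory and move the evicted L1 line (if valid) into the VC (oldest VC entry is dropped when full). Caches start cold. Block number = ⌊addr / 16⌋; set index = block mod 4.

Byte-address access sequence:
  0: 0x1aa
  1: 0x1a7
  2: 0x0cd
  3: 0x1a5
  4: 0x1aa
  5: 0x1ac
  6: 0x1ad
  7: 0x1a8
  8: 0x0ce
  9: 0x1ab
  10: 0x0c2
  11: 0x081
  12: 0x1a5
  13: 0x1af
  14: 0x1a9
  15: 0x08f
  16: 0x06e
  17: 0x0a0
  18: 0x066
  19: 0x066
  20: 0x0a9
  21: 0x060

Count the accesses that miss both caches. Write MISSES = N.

0: 0x1aa (blk 26, set 2) → MISS  vc=[]
1: 0x1a7 (blk 26, set 2) → L1-HIT  vc=[]
2: 0xcd (blk 12, set 0) → MISS  vc=[]
3: 0x1a5 (blk 26, set 2) → L1-HIT  vc=[]
4: 0x1aa (blk 26, set 2) → L1-HIT  vc=[]
5: 0x1ac (blk 26, set 2) → L1-HIT  vc=[]
6: 0x1ad (blk 26, set 2) → L1-HIT  vc=[]
7: 0x1a8 (blk 26, set 2) → L1-HIT  vc=[]
8: 0xce (blk 12, set 0) → L1-HIT  vc=[]
9: 0x1ab (blk 26, set 2) → L1-HIT  vc=[]
10: 0xc2 (blk 12, set 0) → L1-HIT  vc=[]
11: 0x81 (blk 8, set 0) → MISS  vc=[12]
12: 0x1a5 (blk 26, set 2) → L1-HIT  vc=[12]
13: 0x1af (blk 26, set 2) → L1-HIT  vc=[12]
14: 0x1a9 (blk 26, set 2) → L1-HIT  vc=[12]
15: 0x8f (blk 8, set 0) → L1-HIT  vc=[12]
16: 0x6e (blk 6, set 2) → MISS  vc=[12, 26]
17: 0xa0 (blk 10, set 2) → MISS  vc=[12, 26, 6]
18: 0x66 (blk 6, set 2) → VC-HIT  vc=[12, 26, 10]
19: 0x66 (blk 6, set 2) → L1-HIT  vc=[12, 26, 10]
20: 0xa9 (blk 10, set 2) → VC-HIT  vc=[12, 26, 6]
21: 0x60 (blk 6, set 2) → VC-HIT  vc=[12, 26, 10]

MISSES = 5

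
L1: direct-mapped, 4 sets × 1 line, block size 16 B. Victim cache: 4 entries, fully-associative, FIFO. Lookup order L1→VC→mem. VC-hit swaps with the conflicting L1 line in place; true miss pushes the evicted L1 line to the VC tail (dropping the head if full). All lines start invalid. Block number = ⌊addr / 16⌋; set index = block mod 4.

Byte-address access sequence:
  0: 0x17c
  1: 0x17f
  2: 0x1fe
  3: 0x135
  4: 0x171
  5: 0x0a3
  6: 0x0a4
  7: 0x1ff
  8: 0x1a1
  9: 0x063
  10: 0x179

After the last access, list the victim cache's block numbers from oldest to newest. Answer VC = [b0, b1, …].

#0 0x17c→b23/s3 MISS; vc=[]
#1 0x17f→b23/s3 L1-HIT; vc=[]
#2 0x1fe→b31/s3 MISS; vc=[23]
#3 0x135→b19/s3 MISS; vc=[23,31]
#4 0x171→b23/s3 VC-HIT; vc=[19,31]
#5 0xa3→b10/s2 MISS; vc=[19,31]
#6 0xa4→b10/s2 L1-HIT; vc=[19,31]
#7 0x1ff→b31/s3 VC-HIT; vc=[19,23]
#8 0x1a1→b26/s2 MISS; vc=[19,23,10]
#9 0x63→b6/s2 MISS; vc=[19,23,10,26]
#10 0x179→b23/s3 VC-HIT; vc=[19,31,10,26]

VC = [19, 31, 10, 26]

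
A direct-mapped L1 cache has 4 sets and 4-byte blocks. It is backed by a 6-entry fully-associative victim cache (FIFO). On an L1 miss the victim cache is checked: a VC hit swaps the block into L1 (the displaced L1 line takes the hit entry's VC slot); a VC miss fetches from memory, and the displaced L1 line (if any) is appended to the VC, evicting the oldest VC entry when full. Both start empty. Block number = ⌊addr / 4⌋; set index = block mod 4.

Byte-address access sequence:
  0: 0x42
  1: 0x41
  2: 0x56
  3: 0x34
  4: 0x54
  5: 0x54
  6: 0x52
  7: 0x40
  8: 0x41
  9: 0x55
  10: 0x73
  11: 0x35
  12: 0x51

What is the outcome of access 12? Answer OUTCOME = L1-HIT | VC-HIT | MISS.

0: 0x42 (blk 16, set 0) → MISS  vc=[]
1: 0x41 (blk 16, set 0) → L1-HIT  vc=[]
2: 0x56 (blk 21, set 1) → MISS  vc=[]
3: 0x34 (blk 13, set 1) → MISS  vc=[21]
4: 0x54 (blk 21, set 1) → VC-HIT  vc=[13]
5: 0x54 (blk 21, set 1) → L1-HIT  vc=[13]
6: 0x52 (blk 20, set 0) → MISS  vc=[13, 16]
7: 0x40 (blk 16, set 0) → VC-HIT  vc=[13, 20]
8: 0x41 (blk 16, set 0) → L1-HIT  vc=[13, 20]
9: 0x55 (blk 21, set 1) → L1-HIT  vc=[13, 20]
10: 0x73 (blk 28, set 0) → MISS  vc=[13, 20, 16]
11: 0x35 (blk 13, set 1) → VC-HIT  vc=[21, 20, 16]
12: 0x51 (blk 20, set 0) → VC-HIT  vc=[21, 28, 16]

OUTCOME = VC-HIT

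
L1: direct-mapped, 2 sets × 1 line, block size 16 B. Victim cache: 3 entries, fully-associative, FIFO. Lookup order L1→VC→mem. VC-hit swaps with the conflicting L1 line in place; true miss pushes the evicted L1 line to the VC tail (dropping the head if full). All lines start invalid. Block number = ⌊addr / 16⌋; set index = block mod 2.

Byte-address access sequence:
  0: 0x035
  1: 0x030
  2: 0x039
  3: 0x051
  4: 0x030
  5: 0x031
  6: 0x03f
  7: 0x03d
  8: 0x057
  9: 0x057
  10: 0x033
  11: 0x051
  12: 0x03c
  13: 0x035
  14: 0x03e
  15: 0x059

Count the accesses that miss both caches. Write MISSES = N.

MISSES = 2

  [0] addr=0x35 blk=3 s=1: MISS | VC []
  [1] addr=0x30 blk=3 s=1: L1-HIT | VC []
  [2] addr=0x39 blk=3 s=1: L1-HIT | VC []
  [3] addr=0x51 blk=5 s=1: MISS | VC [3]
  [4] addr=0x30 blk=3 s=1: VC-HIT | VC [5]
  [5] addr=0x31 blk=3 s=1: L1-HIT | VC [5]
  [6] addr=0x3f blk=3 s=1: L1-HIT | VC [5]
  [7] addr=0x3d blk=3 s=1: L1-HIT | VC [5]
  [8] addr=0x57 blk=5 s=1: VC-HIT | VC [3]
  [9] addr=0x57 blk=5 s=1: L1-HIT | VC [3]
  [10] addr=0x33 blk=3 s=1: VC-HIT | VC [5]
  [11] addr=0x51 blk=5 s=1: VC-HIT | VC [3]
  [12] addr=0x3c blk=3 s=1: VC-HIT | VC [5]
  [13] addr=0x35 blk=3 s=1: L1-HIT | VC [5]
  [14] addr=0x3e blk=3 s=1: L1-HIT | VC [5]
  [15] addr=0x59 blk=5 s=1: VC-HIT | VC [3]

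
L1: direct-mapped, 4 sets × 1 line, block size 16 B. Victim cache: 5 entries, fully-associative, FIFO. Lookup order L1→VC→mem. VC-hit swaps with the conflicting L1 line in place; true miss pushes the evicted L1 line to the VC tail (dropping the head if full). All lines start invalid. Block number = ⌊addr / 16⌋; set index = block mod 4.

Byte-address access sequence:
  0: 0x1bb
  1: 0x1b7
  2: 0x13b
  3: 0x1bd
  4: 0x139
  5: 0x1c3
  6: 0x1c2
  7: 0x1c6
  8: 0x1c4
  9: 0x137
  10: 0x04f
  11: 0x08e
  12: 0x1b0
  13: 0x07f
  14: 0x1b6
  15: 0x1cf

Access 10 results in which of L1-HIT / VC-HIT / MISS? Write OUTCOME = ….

#0 0x1bb→b27/s3 MISS; vc=[]
#1 0x1b7→b27/s3 L1-HIT; vc=[]
#2 0x13b→b19/s3 MISS; vc=[27]
#3 0x1bd→b27/s3 VC-HIT; vc=[19]
#4 0x139→b19/s3 VC-HIT; vc=[27]
#5 0x1c3→b28/s0 MISS; vc=[27]
#6 0x1c2→b28/s0 L1-HIT; vc=[27]
#7 0x1c6→b28/s0 L1-HIT; vc=[27]
#8 0x1c4→b28/s0 L1-HIT; vc=[27]
#9 0x137→b19/s3 L1-HIT; vc=[27]
#10 0x4f→b4/s0 MISS; vc=[27,28]
#11 0x8e→b8/s0 MISS; vc=[27,28,4]
#12 0x1b0→b27/s3 VC-HIT; vc=[19,28,4]
#13 0x7f→b7/s3 MISS; vc=[19,28,4,27]
#14 0x1b6→b27/s3 VC-HIT; vc=[19,28,4,7]
#15 0x1cf→b28/s0 VC-HIT; vc=[19,8,4,7]

OUTCOME = MISS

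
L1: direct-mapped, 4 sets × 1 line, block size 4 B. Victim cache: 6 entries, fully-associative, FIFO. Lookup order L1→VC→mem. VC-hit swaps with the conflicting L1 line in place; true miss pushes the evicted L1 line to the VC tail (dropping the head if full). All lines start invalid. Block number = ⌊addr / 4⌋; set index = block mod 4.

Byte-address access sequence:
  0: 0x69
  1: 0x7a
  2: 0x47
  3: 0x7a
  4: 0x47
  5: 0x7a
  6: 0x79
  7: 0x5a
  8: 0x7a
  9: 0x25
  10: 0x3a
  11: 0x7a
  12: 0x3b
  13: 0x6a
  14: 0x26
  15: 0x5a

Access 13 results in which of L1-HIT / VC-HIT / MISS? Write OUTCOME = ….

OUTCOME = VC-HIT

  [0] addr=0x69 blk=26 s=2: MISS | VC []
  [1] addr=0x7a blk=30 s=2: MISS | VC [26]
  [2] addr=0x47 blk=17 s=1: MISS | VC [26]
  [3] addr=0x7a blk=30 s=2: L1-HIT | VC [26]
  [4] addr=0x47 blk=17 s=1: L1-HIT | VC [26]
  [5] addr=0x7a blk=30 s=2: L1-HIT | VC [26]
  [6] addr=0x79 blk=30 s=2: L1-HIT | VC [26]
  [7] addr=0x5a blk=22 s=2: MISS | VC [26, 30]
  [8] addr=0x7a blk=30 s=2: VC-HIT | VC [26, 22]
  [9] addr=0x25 blk=9 s=1: MISS | VC [26, 22, 17]
  [10] addr=0x3a blk=14 s=2: MISS | VC [26, 22, 17, 30]
  [11] addr=0x7a blk=30 s=2: VC-HIT | VC [26, 22, 17, 14]
  [12] addr=0x3b blk=14 s=2: VC-HIT | VC [26, 22, 17, 30]
  [13] addr=0x6a blk=26 s=2: VC-HIT | VC [14, 22, 17, 30]
  [14] addr=0x26 blk=9 s=1: L1-HIT | VC [14, 22, 17, 30]
  [15] addr=0x5a blk=22 s=2: VC-HIT | VC [14, 26, 17, 30]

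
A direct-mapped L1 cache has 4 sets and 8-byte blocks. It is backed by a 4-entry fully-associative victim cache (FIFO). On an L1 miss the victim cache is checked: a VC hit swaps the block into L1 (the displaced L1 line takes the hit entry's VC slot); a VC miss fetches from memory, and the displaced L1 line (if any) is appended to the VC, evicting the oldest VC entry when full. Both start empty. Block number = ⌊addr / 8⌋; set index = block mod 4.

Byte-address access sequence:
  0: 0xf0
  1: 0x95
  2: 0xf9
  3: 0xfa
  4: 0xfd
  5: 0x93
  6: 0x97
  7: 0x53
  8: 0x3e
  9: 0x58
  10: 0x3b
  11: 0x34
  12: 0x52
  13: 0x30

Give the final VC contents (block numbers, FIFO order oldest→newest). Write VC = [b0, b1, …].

#0 0xf0→b30/s2 MISS; vc=[]
#1 0x95→b18/s2 MISS; vc=[30]
#2 0xf9→b31/s3 MISS; vc=[30]
#3 0xfa→b31/s3 L1-HIT; vc=[30]
#4 0xfd→b31/s3 L1-HIT; vc=[30]
#5 0x93→b18/s2 L1-HIT; vc=[30]
#6 0x97→b18/s2 L1-HIT; vc=[30]
#7 0x53→b10/s2 MISS; vc=[30,18]
#8 0x3e→b7/s3 MISS; vc=[30,18,31]
#9 0x58→b11/s3 MISS; vc=[30,18,31,7]
#10 0x3b→b7/s3 VC-HIT; vc=[30,18,31,11]
#11 0x34→b6/s2 MISS; vc=[18,31,11,10]
#12 0x52→b10/s2 VC-HIT; vc=[18,31,11,6]
#13 0x30→b6/s2 VC-HIT; vc=[18,31,11,10]

VC = [18, 31, 11, 10]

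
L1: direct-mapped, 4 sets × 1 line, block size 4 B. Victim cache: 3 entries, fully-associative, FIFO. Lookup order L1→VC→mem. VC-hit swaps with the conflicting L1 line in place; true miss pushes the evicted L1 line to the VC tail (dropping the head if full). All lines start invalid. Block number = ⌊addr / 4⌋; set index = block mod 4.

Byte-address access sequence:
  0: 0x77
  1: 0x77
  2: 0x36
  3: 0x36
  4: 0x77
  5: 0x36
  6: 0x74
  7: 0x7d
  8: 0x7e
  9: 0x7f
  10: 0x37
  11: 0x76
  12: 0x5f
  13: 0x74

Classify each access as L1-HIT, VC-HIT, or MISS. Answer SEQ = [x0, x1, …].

0: 0x77 (blk 29, set 1) → MISS  vc=[]
1: 0x77 (blk 29, set 1) → L1-HIT  vc=[]
2: 0x36 (blk 13, set 1) → MISS  vc=[29]
3: 0x36 (blk 13, set 1) → L1-HIT  vc=[29]
4: 0x77 (blk 29, set 1) → VC-HIT  vc=[13]
5: 0x36 (blk 13, set 1) → VC-HIT  vc=[29]
6: 0x74 (blk 29, set 1) → VC-HIT  vc=[13]
7: 0x7d (blk 31, set 3) → MISS  vc=[13]
8: 0x7e (blk 31, set 3) → L1-HIT  vc=[13]
9: 0x7f (blk 31, set 3) → L1-HIT  vc=[13]
10: 0x37 (blk 13, set 1) → VC-HIT  vc=[29]
11: 0x76 (blk 29, set 1) → VC-HIT  vc=[13]
12: 0x5f (blk 23, set 3) → MISS  vc=[13, 31]
13: 0x74 (blk 29, set 1) → L1-HIT  vc=[13, 31]

SEQ = [MISS, L1-HIT, MISS, L1-HIT, VC-HIT, VC-HIT, VC-HIT, MISS, L1-HIT, L1-HIT, VC-HIT, VC-HIT, MISS, L1-HIT]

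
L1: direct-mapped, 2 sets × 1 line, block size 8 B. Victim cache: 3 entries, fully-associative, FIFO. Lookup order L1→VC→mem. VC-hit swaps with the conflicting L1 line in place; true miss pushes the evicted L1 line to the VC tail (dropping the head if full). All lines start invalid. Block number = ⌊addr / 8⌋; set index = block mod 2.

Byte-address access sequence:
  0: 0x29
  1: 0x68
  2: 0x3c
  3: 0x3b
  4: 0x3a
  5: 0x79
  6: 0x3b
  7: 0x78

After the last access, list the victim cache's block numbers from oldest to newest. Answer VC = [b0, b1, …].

VC = [5, 13, 7]

  [0] addr=0x29 blk=5 s=1: MISS | VC []
  [1] addr=0x68 blk=13 s=1: MISS | VC [5]
  [2] addr=0x3c blk=7 s=1: MISS | VC [5, 13]
  [3] addr=0x3b blk=7 s=1: L1-HIT | VC [5, 13]
  [4] addr=0x3a blk=7 s=1: L1-HIT | VC [5, 13]
  [5] addr=0x79 blk=15 s=1: MISS | VC [5, 13, 7]
  [6] addr=0x3b blk=7 s=1: VC-HIT | VC [5, 13, 15]
  [7] addr=0x78 blk=15 s=1: VC-HIT | VC [5, 13, 7]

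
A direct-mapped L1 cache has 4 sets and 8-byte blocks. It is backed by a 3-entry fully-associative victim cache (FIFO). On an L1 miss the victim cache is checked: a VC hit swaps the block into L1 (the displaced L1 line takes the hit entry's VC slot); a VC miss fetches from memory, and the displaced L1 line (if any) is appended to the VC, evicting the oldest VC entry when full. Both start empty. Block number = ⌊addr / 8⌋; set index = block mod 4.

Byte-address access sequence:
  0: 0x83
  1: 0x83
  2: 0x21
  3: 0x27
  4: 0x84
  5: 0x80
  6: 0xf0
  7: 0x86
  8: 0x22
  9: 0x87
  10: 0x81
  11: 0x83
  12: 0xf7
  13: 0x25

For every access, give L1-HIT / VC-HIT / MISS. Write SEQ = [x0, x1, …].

  [0] addr=0x83 blk=16 s=0: MISS | VC []
  [1] addr=0x83 blk=16 s=0: L1-HIT | VC []
  [2] addr=0x21 blk=4 s=0: MISS | VC [16]
  [3] addr=0x27 blk=4 s=0: L1-HIT | VC [16]
  [4] addr=0x84 blk=16 s=0: VC-HIT | VC [4]
  [5] addr=0x80 blk=16 s=0: L1-HIT | VC [4]
  [6] addr=0xf0 blk=30 s=2: MISS | VC [4]
  [7] addr=0x86 blk=16 s=0: L1-HIT | VC [4]
  [8] addr=0x22 blk=4 s=0: VC-HIT | VC [16]
  [9] addr=0x87 blk=16 s=0: VC-HIT | VC [4]
  [10] addr=0x81 blk=16 s=0: L1-HIT | VC [4]
  [11] addr=0x83 blk=16 s=0: L1-HIT | VC [4]
  [12] addr=0xf7 blk=30 s=2: L1-HIT | VC [4]
  [13] addr=0x25 blk=4 s=0: VC-HIT | VC [16]

SEQ = [MISS, L1-HIT, MISS, L1-HIT, VC-HIT, L1-HIT, MISS, L1-HIT, VC-HIT, VC-HIT, L1-HIT, L1-HIT, L1-HIT, VC-HIT]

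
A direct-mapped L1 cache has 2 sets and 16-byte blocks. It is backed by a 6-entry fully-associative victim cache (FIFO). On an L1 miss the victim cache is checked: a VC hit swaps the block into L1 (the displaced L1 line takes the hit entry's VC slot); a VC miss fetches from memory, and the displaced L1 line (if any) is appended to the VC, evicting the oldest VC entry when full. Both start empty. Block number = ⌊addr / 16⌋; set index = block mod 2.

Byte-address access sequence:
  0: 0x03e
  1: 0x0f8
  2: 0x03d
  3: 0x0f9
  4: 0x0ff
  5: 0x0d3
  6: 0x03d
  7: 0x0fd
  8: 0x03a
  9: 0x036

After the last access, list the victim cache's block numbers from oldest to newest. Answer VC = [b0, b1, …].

VC = [13, 15]

#0 0x3e→b3/s1 MISS; vc=[]
#1 0xf8→b15/s1 MISS; vc=[3]
#2 0x3d→b3/s1 VC-HIT; vc=[15]
#3 0xf9→b15/s1 VC-HIT; vc=[3]
#4 0xff→b15/s1 L1-HIT; vc=[3]
#5 0xd3→b13/s1 MISS; vc=[3,15]
#6 0x3d→b3/s1 VC-HIT; vc=[13,15]
#7 0xfd→b15/s1 VC-HIT; vc=[13,3]
#8 0x3a→b3/s1 VC-HIT; vc=[13,15]
#9 0x36→b3/s1 L1-HIT; vc=[13,15]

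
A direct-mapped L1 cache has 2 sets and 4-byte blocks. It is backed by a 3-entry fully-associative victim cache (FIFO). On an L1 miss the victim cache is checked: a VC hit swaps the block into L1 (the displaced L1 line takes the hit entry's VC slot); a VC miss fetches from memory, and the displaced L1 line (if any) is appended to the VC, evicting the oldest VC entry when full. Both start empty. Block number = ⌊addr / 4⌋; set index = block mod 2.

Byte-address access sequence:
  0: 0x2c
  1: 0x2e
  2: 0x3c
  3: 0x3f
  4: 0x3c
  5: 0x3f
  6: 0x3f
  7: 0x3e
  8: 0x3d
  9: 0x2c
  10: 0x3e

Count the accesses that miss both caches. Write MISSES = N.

  [0] addr=0x2c blk=11 s=1: MISS | VC []
  [1] addr=0x2e blk=11 s=1: L1-HIT | VC []
  [2] addr=0x3c blk=15 s=1: MISS | VC [11]
  [3] addr=0x3f blk=15 s=1: L1-HIT | VC [11]
  [4] addr=0x3c blk=15 s=1: L1-HIT | VC [11]
  [5] addr=0x3f blk=15 s=1: L1-HIT | VC [11]
  [6] addr=0x3f blk=15 s=1: L1-HIT | VC [11]
  [7] addr=0x3e blk=15 s=1: L1-HIT | VC [11]
  [8] addr=0x3d blk=15 s=1: L1-HIT | VC [11]
  [9] addr=0x2c blk=11 s=1: VC-HIT | VC [15]
  [10] addr=0x3e blk=15 s=1: VC-HIT | VC [11]

MISSES = 2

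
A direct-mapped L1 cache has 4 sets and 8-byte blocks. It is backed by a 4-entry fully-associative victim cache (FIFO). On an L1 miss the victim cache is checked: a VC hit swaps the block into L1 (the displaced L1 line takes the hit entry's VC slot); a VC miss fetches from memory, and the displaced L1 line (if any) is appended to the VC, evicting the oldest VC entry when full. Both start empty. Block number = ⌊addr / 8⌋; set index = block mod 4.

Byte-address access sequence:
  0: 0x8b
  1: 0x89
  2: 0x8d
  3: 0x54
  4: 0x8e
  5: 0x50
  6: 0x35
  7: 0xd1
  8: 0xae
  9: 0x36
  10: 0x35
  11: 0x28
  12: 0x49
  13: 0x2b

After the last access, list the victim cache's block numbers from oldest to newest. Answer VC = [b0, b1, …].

#0 0x8b→b17/s1 MISS; vc=[]
#1 0x89→b17/s1 L1-HIT; vc=[]
#2 0x8d→b17/s1 L1-HIT; vc=[]
#3 0x54→b10/s2 MISS; vc=[]
#4 0x8e→b17/s1 L1-HIT; vc=[]
#5 0x50→b10/s2 L1-HIT; vc=[]
#6 0x35→b6/s2 MISS; vc=[10]
#7 0xd1→b26/s2 MISS; vc=[10,6]
#8 0xae→b21/s1 MISS; vc=[10,6,17]
#9 0x36→b6/s2 VC-HIT; vc=[10,26,17]
#10 0x35→b6/s2 L1-HIT; vc=[10,26,17]
#11 0x28→b5/s1 MISS; vc=[10,26,17,21]
#12 0x49→b9/s1 MISS; vc=[26,17,21,5]
#13 0x2b→b5/s1 VC-HIT; vc=[26,17,21,9]

VC = [26, 17, 21, 9]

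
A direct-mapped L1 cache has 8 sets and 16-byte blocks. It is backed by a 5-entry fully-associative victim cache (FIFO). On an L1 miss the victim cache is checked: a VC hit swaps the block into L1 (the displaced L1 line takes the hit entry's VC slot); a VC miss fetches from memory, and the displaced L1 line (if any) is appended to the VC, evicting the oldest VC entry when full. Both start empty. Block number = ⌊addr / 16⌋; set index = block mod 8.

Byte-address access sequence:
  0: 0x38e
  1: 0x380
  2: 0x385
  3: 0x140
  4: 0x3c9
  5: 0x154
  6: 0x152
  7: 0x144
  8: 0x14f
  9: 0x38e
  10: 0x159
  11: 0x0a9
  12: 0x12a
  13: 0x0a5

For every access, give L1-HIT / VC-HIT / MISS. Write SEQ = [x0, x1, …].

  [0] addr=0x38e blk=56 s=0: MISS | VC []
  [1] addr=0x380 blk=56 s=0: L1-HIT | VC []
  [2] addr=0x385 blk=56 s=0: L1-HIT | VC []
  [3] addr=0x140 blk=20 s=4: MISS | VC []
  [4] addr=0x3c9 blk=60 s=4: MISS | VC [20]
  [5] addr=0x154 blk=21 s=5: MISS | VC [20]
  [6] addr=0x152 blk=21 s=5: L1-HIT | VC [20]
  [7] addr=0x144 blk=20 s=4: VC-HIT | VC [60]
  [8] addr=0x14f blk=20 s=4: L1-HIT | VC [60]
  [9] addr=0x38e blk=56 s=0: L1-HIT | VC [60]
  [10] addr=0x159 blk=21 s=5: L1-HIT | VC [60]
  [11] addr=0xa9 blk=10 s=2: MISS | VC [60]
  [12] addr=0x12a blk=18 s=2: MISS | VC [60, 10]
  [13] addr=0xa5 blk=10 s=2: VC-HIT | VC [60, 18]

SEQ = [MISS, L1-HIT, L1-HIT, MISS, MISS, MISS, L1-HIT, VC-HIT, L1-HIT, L1-HIT, L1-HIT, MISS, MISS, VC-HIT]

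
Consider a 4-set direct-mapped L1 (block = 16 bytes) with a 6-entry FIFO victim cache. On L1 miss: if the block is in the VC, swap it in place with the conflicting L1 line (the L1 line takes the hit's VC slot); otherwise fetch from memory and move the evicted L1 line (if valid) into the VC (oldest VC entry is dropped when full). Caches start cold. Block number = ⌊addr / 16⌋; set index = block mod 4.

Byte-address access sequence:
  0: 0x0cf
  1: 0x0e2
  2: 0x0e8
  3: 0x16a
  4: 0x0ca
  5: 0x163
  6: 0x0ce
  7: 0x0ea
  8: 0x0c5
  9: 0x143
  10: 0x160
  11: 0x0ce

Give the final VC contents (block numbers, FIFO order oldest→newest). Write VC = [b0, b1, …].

0: 0xcf (blk 12, set 0) → MISS  vc=[]
1: 0xe2 (blk 14, set 2) → MISS  vc=[]
2: 0xe8 (blk 14, set 2) → L1-HIT  vc=[]
3: 0x16a (blk 22, set 2) → MISS  vc=[14]
4: 0xca (blk 12, set 0) → L1-HIT  vc=[14]
5: 0x163 (blk 22, set 2) → L1-HIT  vc=[14]
6: 0xce (blk 12, set 0) → L1-HIT  vc=[14]
7: 0xea (blk 14, set 2) → VC-HIT  vc=[22]
8: 0xc5 (blk 12, set 0) → L1-HIT  vc=[22]
9: 0x143 (blk 20, set 0) → MISS  vc=[22, 12]
10: 0x160 (blk 22, set 2) → VC-HIT  vc=[14, 12]
11: 0xce (blk 12, set 0) → VC-HIT  vc=[14, 20]

VC = [14, 20]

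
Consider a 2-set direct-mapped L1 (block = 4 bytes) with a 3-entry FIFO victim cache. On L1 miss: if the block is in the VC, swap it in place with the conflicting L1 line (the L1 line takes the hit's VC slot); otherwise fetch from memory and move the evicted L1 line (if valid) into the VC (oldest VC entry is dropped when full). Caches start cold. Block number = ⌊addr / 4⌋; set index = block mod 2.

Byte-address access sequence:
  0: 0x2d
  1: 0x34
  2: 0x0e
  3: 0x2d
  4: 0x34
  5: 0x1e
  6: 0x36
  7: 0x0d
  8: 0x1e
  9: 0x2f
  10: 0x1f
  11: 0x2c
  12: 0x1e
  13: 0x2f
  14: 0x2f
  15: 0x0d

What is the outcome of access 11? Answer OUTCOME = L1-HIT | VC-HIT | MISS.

OUTCOME = VC-HIT

0: 0x2d (blk 11, set 1) → MISS  vc=[]
1: 0x34 (blk 13, set 1) → MISS  vc=[11]
2: 0xe (blk 3, set 1) → MISS  vc=[11, 13]
3: 0x2d (blk 11, set 1) → VC-HIT  vc=[3, 13]
4: 0x34 (blk 13, set 1) → VC-HIT  vc=[3, 11]
5: 0x1e (blk 7, set 1) → MISS  vc=[3, 11, 13]
6: 0x36 (blk 13, set 1) → VC-HIT  vc=[3, 11, 7]
7: 0xd (blk 3, set 1) → VC-HIT  vc=[13, 11, 7]
8: 0x1e (blk 7, set 1) → VC-HIT  vc=[13, 11, 3]
9: 0x2f (blk 11, set 1) → VC-HIT  vc=[13, 7, 3]
10: 0x1f (blk 7, set 1) → VC-HIT  vc=[13, 11, 3]
11: 0x2c (blk 11, set 1) → VC-HIT  vc=[13, 7, 3]
12: 0x1e (blk 7, set 1) → VC-HIT  vc=[13, 11, 3]
13: 0x2f (blk 11, set 1) → VC-HIT  vc=[13, 7, 3]
14: 0x2f (blk 11, set 1) → L1-HIT  vc=[13, 7, 3]
15: 0xd (blk 3, set 1) → VC-HIT  vc=[13, 7, 11]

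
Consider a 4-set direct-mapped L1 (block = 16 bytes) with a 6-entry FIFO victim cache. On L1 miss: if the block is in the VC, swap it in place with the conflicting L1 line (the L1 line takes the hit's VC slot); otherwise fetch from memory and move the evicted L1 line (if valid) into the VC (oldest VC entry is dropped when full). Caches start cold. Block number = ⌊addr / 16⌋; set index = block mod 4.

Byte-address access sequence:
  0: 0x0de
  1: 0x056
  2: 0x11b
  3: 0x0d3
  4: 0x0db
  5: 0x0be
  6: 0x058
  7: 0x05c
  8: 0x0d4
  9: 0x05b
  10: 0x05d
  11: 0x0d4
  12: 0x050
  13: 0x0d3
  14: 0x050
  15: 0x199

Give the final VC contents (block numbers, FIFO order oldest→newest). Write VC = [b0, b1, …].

  [0] addr=0xde blk=13 s=1: MISS | VC []
  [1] addr=0x56 blk=5 s=1: MISS | VC [13]
  [2] addr=0x11b blk=17 s=1: MISS | VC [13, 5]
  [3] addr=0xd3 blk=13 s=1: VC-HIT | VC [17, 5]
  [4] addr=0xdb blk=13 s=1: L1-HIT | VC [17, 5]
  [5] addr=0xbe blk=11 s=3: MISS | VC [17, 5]
  [6] addr=0x58 blk=5 s=1: VC-HIT | VC [17, 13]
  [7] addr=0x5c blk=5 s=1: L1-HIT | VC [17, 13]
  [8] addr=0xd4 blk=13 s=1: VC-HIT | VC [17, 5]
  [9] addr=0x5b blk=5 s=1: VC-HIT | VC [17, 13]
  [10] addr=0x5d blk=5 s=1: L1-HIT | VC [17, 13]
  [11] addr=0xd4 blk=13 s=1: VC-HIT | VC [17, 5]
  [12] addr=0x50 blk=5 s=1: VC-HIT | VC [17, 13]
  [13] addr=0xd3 blk=13 s=1: VC-HIT | VC [17, 5]
  [14] addr=0x50 blk=5 s=1: VC-HIT | VC [17, 13]
  [15] addr=0x199 blk=25 s=1: MISS | VC [17, 13, 5]

VC = [17, 13, 5]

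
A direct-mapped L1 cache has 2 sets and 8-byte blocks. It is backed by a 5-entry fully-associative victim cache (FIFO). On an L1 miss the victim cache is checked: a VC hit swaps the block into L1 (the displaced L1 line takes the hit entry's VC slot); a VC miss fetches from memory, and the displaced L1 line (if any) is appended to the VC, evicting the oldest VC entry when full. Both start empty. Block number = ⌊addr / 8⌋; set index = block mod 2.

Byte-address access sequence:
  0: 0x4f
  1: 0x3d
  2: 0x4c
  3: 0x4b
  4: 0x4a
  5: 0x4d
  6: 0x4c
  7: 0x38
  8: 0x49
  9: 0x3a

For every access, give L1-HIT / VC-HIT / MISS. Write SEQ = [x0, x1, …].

#0 0x4f→b9/s1 MISS; vc=[]
#1 0x3d→b7/s1 MISS; vc=[9]
#2 0x4c→b9/s1 VC-HIT; vc=[7]
#3 0x4b→b9/s1 L1-HIT; vc=[7]
#4 0x4a→b9/s1 L1-HIT; vc=[7]
#5 0x4d→b9/s1 L1-HIT; vc=[7]
#6 0x4c→b9/s1 L1-HIT; vc=[7]
#7 0x38→b7/s1 VC-HIT; vc=[9]
#8 0x49→b9/s1 VC-HIT; vc=[7]
#9 0x3a→b7/s1 VC-HIT; vc=[9]

SEQ = [MISS, MISS, VC-HIT, L1-HIT, L1-HIT, L1-HIT, L1-HIT, VC-HIT, VC-HIT, VC-HIT]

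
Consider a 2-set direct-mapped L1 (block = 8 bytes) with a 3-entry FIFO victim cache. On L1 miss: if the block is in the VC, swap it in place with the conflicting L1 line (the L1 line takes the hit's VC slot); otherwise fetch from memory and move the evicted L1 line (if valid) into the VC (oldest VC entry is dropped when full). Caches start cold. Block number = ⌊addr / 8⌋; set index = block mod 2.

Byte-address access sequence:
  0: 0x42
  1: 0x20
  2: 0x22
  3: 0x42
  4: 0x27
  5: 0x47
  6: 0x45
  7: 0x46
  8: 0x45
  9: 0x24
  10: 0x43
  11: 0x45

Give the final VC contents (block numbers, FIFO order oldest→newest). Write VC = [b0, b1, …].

#0 0x42→b8/s0 MISS; vc=[]
#1 0x20→b4/s0 MISS; vc=[8]
#2 0x22→b4/s0 L1-HIT; vc=[8]
#3 0x42→b8/s0 VC-HIT; vc=[4]
#4 0x27→b4/s0 VC-HIT; vc=[8]
#5 0x47→b8/s0 VC-HIT; vc=[4]
#6 0x45→b8/s0 L1-HIT; vc=[4]
#7 0x46→b8/s0 L1-HIT; vc=[4]
#8 0x45→b8/s0 L1-HIT; vc=[4]
#9 0x24→b4/s0 VC-HIT; vc=[8]
#10 0x43→b8/s0 VC-HIT; vc=[4]
#11 0x45→b8/s0 L1-HIT; vc=[4]

VC = [4]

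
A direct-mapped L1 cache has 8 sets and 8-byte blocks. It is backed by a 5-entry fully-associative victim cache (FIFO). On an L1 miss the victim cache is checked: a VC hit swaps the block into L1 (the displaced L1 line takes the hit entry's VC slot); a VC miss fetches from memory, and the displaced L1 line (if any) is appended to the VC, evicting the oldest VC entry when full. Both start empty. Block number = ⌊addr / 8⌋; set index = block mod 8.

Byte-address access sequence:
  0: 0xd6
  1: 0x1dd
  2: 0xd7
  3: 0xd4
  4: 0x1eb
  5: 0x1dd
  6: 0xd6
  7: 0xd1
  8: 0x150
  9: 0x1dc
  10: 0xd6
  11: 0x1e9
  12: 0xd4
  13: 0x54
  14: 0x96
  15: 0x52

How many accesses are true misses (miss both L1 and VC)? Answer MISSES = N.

#0 0xd6→b26/s2 MISS; vc=[]
#1 0x1dd→b59/s3 MISS; vc=[]
#2 0xd7→b26/s2 L1-HIT; vc=[]
#3 0xd4→b26/s2 L1-HIT; vc=[]
#4 0x1eb→b61/s5 MISS; vc=[]
#5 0x1dd→b59/s3 L1-HIT; vc=[]
#6 0xd6→b26/s2 L1-HIT; vc=[]
#7 0xd1→b26/s2 L1-HIT; vc=[]
#8 0x150→b42/s2 MISS; vc=[26]
#9 0x1dc→b59/s3 L1-HIT; vc=[26]
#10 0xd6→b26/s2 VC-HIT; vc=[42]
#11 0x1e9→b61/s5 L1-HIT; vc=[42]
#12 0xd4→b26/s2 L1-HIT; vc=[42]
#13 0x54→b10/s2 MISS; vc=[42,26]
#14 0x96→b18/s2 MISS; vc=[42,26,10]
#15 0x52→b10/s2 VC-HIT; vc=[42,26,18]

MISSES = 6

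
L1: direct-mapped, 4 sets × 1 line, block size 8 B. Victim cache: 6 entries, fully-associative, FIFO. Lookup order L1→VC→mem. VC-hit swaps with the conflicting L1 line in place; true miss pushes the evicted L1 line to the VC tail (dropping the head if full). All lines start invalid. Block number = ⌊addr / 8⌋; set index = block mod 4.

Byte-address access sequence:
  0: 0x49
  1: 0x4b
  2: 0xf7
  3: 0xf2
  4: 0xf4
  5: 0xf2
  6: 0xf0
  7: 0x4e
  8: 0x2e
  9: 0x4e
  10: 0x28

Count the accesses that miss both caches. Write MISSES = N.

  [0] addr=0x49 blk=9 s=1: MISS | VC []
  [1] addr=0x4b blk=9 s=1: L1-HIT | VC []
  [2] addr=0xf7 blk=30 s=2: MISS | VC []
  [3] addr=0xf2 blk=30 s=2: L1-HIT | VC []
  [4] addr=0xf4 blk=30 s=2: L1-HIT | VC []
  [5] addr=0xf2 blk=30 s=2: L1-HIT | VC []
  [6] addr=0xf0 blk=30 s=2: L1-HIT | VC []
  [7] addr=0x4e blk=9 s=1: L1-HIT | VC []
  [8] addr=0x2e blk=5 s=1: MISS | VC [9]
  [9] addr=0x4e blk=9 s=1: VC-HIT | VC [5]
  [10] addr=0x28 blk=5 s=1: VC-HIT | VC [9]

MISSES = 3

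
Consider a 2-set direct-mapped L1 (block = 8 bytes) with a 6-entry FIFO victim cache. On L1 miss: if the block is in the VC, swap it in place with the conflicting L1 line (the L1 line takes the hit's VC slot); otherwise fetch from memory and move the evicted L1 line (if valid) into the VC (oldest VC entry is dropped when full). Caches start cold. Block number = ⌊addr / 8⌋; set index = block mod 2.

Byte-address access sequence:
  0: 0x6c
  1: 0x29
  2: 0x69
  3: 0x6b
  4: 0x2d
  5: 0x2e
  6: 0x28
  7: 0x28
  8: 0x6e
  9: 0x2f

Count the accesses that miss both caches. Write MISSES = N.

MISSES = 2

0: 0x6c (blk 13, set 1) → MISS  vc=[]
1: 0x29 (blk 5, set 1) → MISS  vc=[13]
2: 0x69 (blk 13, set 1) → VC-HIT  vc=[5]
3: 0x6b (blk 13, set 1) → L1-HIT  vc=[5]
4: 0x2d (blk 5, set 1) → VC-HIT  vc=[13]
5: 0x2e (blk 5, set 1) → L1-HIT  vc=[13]
6: 0x28 (blk 5, set 1) → L1-HIT  vc=[13]
7: 0x28 (blk 5, set 1) → L1-HIT  vc=[13]
8: 0x6e (blk 13, set 1) → VC-HIT  vc=[5]
9: 0x2f (blk 5, set 1) → VC-HIT  vc=[13]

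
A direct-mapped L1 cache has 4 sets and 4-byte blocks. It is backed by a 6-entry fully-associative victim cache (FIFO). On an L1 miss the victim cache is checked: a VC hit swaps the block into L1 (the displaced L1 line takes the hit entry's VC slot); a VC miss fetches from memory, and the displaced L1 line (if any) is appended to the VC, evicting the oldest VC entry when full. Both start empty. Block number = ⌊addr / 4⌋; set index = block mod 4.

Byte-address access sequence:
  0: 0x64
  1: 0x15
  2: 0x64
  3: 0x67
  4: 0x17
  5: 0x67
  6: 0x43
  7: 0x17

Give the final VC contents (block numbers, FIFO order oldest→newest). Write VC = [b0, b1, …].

  [0] addr=0x64 blk=25 s=1: MISS | VC []
  [1] addr=0x15 blk=5 s=1: MISS | VC [25]
  [2] addr=0x64 blk=25 s=1: VC-HIT | VC [5]
  [3] addr=0x67 blk=25 s=1: L1-HIT | VC [5]
  [4] addr=0x17 blk=5 s=1: VC-HIT | VC [25]
  [5] addr=0x67 blk=25 s=1: VC-HIT | VC [5]
  [6] addr=0x43 blk=16 s=0: MISS | VC [5]
  [7] addr=0x17 blk=5 s=1: VC-HIT | VC [25]

VC = [25]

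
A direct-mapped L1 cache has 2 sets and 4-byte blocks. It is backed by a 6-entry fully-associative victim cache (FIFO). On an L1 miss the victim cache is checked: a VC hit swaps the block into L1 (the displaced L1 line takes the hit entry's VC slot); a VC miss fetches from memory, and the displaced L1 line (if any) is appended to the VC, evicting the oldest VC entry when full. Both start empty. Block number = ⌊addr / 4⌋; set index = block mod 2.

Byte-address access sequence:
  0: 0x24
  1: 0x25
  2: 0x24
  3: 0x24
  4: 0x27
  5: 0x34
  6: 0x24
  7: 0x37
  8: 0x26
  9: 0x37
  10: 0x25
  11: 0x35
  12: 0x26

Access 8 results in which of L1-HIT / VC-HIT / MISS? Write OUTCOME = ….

  [0] addr=0x24 blk=9 s=1: MISS | VC []
  [1] addr=0x25 blk=9 s=1: L1-HIT | VC []
  [2] addr=0x24 blk=9 s=1: L1-HIT | VC []
  [3] addr=0x24 blk=9 s=1: L1-HIT | VC []
  [4] addr=0x27 blk=9 s=1: L1-HIT | VC []
  [5] addr=0x34 blk=13 s=1: MISS | VC [9]
  [6] addr=0x24 blk=9 s=1: VC-HIT | VC [13]
  [7] addr=0x37 blk=13 s=1: VC-HIT | VC [9]
  [8] addr=0x26 blk=9 s=1: VC-HIT | VC [13]
  [9] addr=0x37 blk=13 s=1: VC-HIT | VC [9]
  [10] addr=0x25 blk=9 s=1: VC-HIT | VC [13]
  [11] addr=0x35 blk=13 s=1: VC-HIT | VC [9]
  [12] addr=0x26 blk=9 s=1: VC-HIT | VC [13]

OUTCOME = VC-HIT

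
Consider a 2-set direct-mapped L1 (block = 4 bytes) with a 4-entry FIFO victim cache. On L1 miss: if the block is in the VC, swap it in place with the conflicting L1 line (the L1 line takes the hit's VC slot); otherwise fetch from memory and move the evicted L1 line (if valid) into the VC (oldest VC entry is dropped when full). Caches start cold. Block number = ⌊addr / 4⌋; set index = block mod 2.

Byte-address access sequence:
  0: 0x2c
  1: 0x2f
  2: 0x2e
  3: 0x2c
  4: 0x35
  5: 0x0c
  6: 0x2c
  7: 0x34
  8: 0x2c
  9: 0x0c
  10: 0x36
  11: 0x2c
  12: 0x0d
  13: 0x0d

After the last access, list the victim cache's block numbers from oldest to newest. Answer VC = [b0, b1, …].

  [0] addr=0x2c blk=11 s=1: MISS | VC []
  [1] addr=0x2f blk=11 s=1: L1-HIT | VC []
  [2] addr=0x2e blk=11 s=1: L1-HIT | VC []
  [3] addr=0x2c blk=11 s=1: L1-HIT | VC []
  [4] addr=0x35 blk=13 s=1: MISS | VC [11]
  [5] addr=0xc blk=3 s=1: MISS | VC [11, 13]
  [6] addr=0x2c blk=11 s=1: VC-HIT | VC [3, 13]
  [7] addr=0x34 blk=13 s=1: VC-HIT | VC [3, 11]
  [8] addr=0x2c blk=11 s=1: VC-HIT | VC [3, 13]
  [9] addr=0xc blk=3 s=1: VC-HIT | VC [11, 13]
  [10] addr=0x36 blk=13 s=1: VC-HIT | VC [11, 3]
  [11] addr=0x2c blk=11 s=1: VC-HIT | VC [13, 3]
  [12] addr=0xd blk=3 s=1: VC-HIT | VC [13, 11]
  [13] addr=0xd blk=3 s=1: L1-HIT | VC [13, 11]

VC = [13, 11]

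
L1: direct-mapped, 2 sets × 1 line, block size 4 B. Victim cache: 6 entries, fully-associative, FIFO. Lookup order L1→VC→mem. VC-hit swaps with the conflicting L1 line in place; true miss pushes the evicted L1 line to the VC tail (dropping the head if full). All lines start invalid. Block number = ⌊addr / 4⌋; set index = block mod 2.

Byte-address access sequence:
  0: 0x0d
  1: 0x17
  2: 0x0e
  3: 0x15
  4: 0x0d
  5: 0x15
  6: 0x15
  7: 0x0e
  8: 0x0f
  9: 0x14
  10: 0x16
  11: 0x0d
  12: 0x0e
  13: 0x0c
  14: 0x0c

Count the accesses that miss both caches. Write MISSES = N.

#0 0xd→b3/s1 MISS; vc=[]
#1 0x17→b5/s1 MISS; vc=[3]
#2 0xe→b3/s1 VC-HIT; vc=[5]
#3 0x15→b5/s1 VC-HIT; vc=[3]
#4 0xd→b3/s1 VC-HIT; vc=[5]
#5 0x15→b5/s1 VC-HIT; vc=[3]
#6 0x15→b5/s1 L1-HIT; vc=[3]
#7 0xe→b3/s1 VC-HIT; vc=[5]
#8 0xf→b3/s1 L1-HIT; vc=[5]
#9 0x14→b5/s1 VC-HIT; vc=[3]
#10 0x16→b5/s1 L1-HIT; vc=[3]
#11 0xd→b3/s1 VC-HIT; vc=[5]
#12 0xe→b3/s1 L1-HIT; vc=[5]
#13 0xc→b3/s1 L1-HIT; vc=[5]
#14 0xc→b3/s1 L1-HIT; vc=[5]

MISSES = 2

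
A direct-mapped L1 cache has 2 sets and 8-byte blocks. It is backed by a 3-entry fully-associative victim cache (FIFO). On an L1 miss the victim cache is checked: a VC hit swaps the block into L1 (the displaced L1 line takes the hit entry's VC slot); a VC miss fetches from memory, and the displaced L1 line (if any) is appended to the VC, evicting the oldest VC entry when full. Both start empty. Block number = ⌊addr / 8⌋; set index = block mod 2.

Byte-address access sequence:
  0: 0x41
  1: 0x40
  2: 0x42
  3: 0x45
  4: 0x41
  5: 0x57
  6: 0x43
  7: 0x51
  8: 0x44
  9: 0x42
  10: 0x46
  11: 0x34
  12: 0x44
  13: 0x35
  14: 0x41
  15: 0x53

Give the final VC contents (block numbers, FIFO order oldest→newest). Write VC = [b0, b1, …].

#0 0x41→b8/s0 MISS; vc=[]
#1 0x40→b8/s0 L1-HIT; vc=[]
#2 0x42→b8/s0 L1-HIT; vc=[]
#3 0x45→b8/s0 L1-HIT; vc=[]
#4 0x41→b8/s0 L1-HIT; vc=[]
#5 0x57→b10/s0 MISS; vc=[8]
#6 0x43→b8/s0 VC-HIT; vc=[10]
#7 0x51→b10/s0 VC-HIT; vc=[8]
#8 0x44→b8/s0 VC-HIT; vc=[10]
#9 0x42→b8/s0 L1-HIT; vc=[10]
#10 0x46→b8/s0 L1-HIT; vc=[10]
#11 0x34→b6/s0 MISS; vc=[10,8]
#12 0x44→b8/s0 VC-HIT; vc=[10,6]
#13 0x35→b6/s0 VC-HIT; vc=[10,8]
#14 0x41→b8/s0 VC-HIT; vc=[10,6]
#15 0x53→b10/s0 VC-HIT; vc=[8,6]

VC = [8, 6]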